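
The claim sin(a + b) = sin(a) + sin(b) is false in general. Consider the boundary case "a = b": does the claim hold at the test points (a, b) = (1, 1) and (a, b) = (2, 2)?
At (1, 1): LHS = sin(2) ≈ 0.9093 ≠ RHS = 2·sin(1) ≈ 1.683
At (2, 2): LHS = sin(4) ≈ -0.7568 ≠ RHS = 2·sin(2) ≈ 1.819

Answer: No, fails at both test points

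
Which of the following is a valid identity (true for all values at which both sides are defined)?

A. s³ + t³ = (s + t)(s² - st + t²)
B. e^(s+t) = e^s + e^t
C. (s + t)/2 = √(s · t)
A: holds — e.g. at (1, 1), both sides equal 2.
B: fails at (1, 4) — LHS = e^5 ≈ 148.4, RHS = e + e^4 ≈ 57.32.
C: fails at (1, 2) — LHS = 3/2, RHS = √(2) ≈ 1.414.

Answer: A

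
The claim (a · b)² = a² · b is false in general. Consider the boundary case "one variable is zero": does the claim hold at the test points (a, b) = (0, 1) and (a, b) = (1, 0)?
Yes, holds at both test points

At (0, 1): LHS = 0, RHS = 0 → equal
At (1, 0): LHS = 0, RHS = 0 → equal

So the claim does hold at both of these boundary points, even though it is not an identity.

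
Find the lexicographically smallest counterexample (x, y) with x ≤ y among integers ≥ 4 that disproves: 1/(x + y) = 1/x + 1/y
(x, y) = (4, 4)

Substituting (4, 4) into the claim:
LHS = 1/(4 + 4) = 1/8
RHS = 1/4 + 1/4 = 1/2

Since LHS ≠ RHS, this pair disproves the claim, and no lexicographically smaller pair (x ≤ y, integers ≥ 4) does.

For instance (8, 11) is also a counterexample (LHS = 1/19, RHS = 19/88), but it's lexicographically larger.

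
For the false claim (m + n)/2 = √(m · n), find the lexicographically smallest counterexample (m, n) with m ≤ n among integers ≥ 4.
(m, n) = (4, 5)

Substituting (4, 5) into the claim:
LHS = (4 + 5)/2 = 9/2
RHS = √(4 · 5) = 2·√(5) ≈ 4.472

Since LHS ≠ RHS, this pair disproves the claim, and no lexicographically smaller pair (m ≤ n, integers ≥ 4) does.

For instance (4, 9) is also a counterexample (LHS = 13/2, RHS = 6), but it's lexicographically larger.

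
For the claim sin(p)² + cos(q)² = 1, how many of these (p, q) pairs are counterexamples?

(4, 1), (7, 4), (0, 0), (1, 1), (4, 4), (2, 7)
Testing each pair:
(4, 1): LHS = cos(1)² + sin(4)² ≈ 0.8647, RHS = 1 → counterexample
(7, 4): LHS = cos(4)² + sin(7)² ≈ 0.8589, RHS = 1 → counterexample
(0, 0): LHS = 1, RHS = 1 → satisfies claim
(1, 1): LHS = cos(1)² + sin(1)² = 1, RHS = 1 → satisfies claim
(4, 4): LHS = cos(4)² + sin(4)² = 1, RHS = 1 → satisfies claim
(2, 7): LHS = cos(7)² + sin(2)² ≈ 1.395, RHS = 1 → counterexample

That makes 3 counterexamples.

Answer: 3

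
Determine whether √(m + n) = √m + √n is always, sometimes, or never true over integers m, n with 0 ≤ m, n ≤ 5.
Sometimes true

It holds at (m, n) = (0, 3) (both sides equal √(3) ≈ 1.732), but fails at (m, n) = (1, 5) (LHS = √(6) ≈ 2.449, RHS = 1 + √(5) ≈ 3.236).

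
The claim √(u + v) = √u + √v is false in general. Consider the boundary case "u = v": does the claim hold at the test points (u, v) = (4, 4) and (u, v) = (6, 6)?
At (4, 4): LHS = 2·√(2) ≈ 2.828 ≠ RHS = 4
At (6, 6): LHS = 2·√(3) ≈ 3.464 ≠ RHS = 2·√(6) ≈ 4.899

Answer: No, fails at both test points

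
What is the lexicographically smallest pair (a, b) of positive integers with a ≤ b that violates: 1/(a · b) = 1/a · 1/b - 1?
(a, b) = (1, 1)

Substituting (1, 1) into the claim:
LHS = 1/(1 · 1) = 1
RHS = 1/1 · 1/1 - 1 = 0

Since LHS ≠ RHS, this pair disproves the claim, and no lexicographically smaller pair (a ≤ b, positive integers) does.

For instance (1, 3) is also a counterexample (LHS = 1/3, RHS = -2/3), but it's lexicographically larger.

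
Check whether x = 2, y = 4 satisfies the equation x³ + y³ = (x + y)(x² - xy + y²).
Substituting x = 2, y = 4:

LHS = 2³ + 4³ = 72
RHS = (2 + 4)(2² - 2·4 + 4²) = 72

LHS = RHS, so the equation holds at this point.

Answer: Holds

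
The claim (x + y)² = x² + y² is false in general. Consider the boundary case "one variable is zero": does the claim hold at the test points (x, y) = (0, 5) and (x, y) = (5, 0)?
Yes, holds at both test points

At (0, 5): LHS = 25, RHS = 25 → equal
At (5, 0): LHS = 25, RHS = 25 → equal

So the claim does hold at both of these boundary points, even though it is not an identity.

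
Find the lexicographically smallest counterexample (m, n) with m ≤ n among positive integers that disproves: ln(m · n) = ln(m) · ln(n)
Substituting (1, 2) into the claim:
LHS = ln(1 · 2) = ln(2) ≈ 0.6931
RHS = ln(1) · ln(2) = 0

Since LHS ≠ RHS, this pair disproves the claim, and no lexicographically smaller pair (m ≤ n, positive integers) does.

For instance (1, 6) is also a counterexample (LHS = ln(6) ≈ 1.792, RHS = 0), but it's lexicographically larger.

Answer: (m, n) = (1, 2)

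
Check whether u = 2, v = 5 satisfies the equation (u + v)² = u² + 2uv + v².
Holds

Substituting u = 2, v = 5:

LHS = (2 + 5)² = 49
RHS = 2² + 2·2·5 + 5² = 49

LHS = RHS, so the equation holds at this point.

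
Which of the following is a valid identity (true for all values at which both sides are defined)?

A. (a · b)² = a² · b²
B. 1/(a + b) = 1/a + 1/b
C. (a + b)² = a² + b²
A

A: holds — e.g. at (4, 5), both sides equal 400.
B: fails at (4, 6) — LHS = 1/10, RHS = 5/12.
C: fails at (1, 5) — LHS = 36, RHS = 26.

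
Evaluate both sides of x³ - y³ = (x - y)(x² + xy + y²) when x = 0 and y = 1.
LHS = 0³ - 1³ = -1
RHS = (0 - 1)(0² + 0·1 + 1²) = -1

LHS = RHS: the two sides agree.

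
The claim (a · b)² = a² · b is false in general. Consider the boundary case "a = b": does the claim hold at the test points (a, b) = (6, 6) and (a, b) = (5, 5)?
At (6, 6): LHS = 1296 ≠ RHS = 216
At (5, 5): LHS = 625 ≠ RHS = 125

Answer: No, fails at both test points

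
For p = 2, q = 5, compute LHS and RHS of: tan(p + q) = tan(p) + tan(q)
LHS = tan(2 + 5) = tan(7) ≈ 0.8714
RHS = tan(2) + tan(5) ≈ -5.566

LHS ≠ RHS (they differ by about 6.437), so the equation does not hold here.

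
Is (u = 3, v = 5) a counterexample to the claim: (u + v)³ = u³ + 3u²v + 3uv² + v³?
Substituting u = 3, v = 5:
LHS = (3 + 5)³ = 512
RHS = 3³ + 3·3²·5 + 3·3·5² + 5³ = 512

The sides agree, so this pair does not disprove the claim.

Answer: No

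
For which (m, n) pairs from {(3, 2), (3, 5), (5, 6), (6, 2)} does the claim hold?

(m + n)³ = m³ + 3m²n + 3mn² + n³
All pairs

Testing each pair:
(3, 2): LHS = 125, RHS = 125 → holds
(3, 5): LHS = 512, RHS = 512 → holds
(5, 6): LHS = 1331, RHS = 1331 → holds
(6, 2): LHS = 512, RHS = 512 → holds

Every pair satisfies the claim.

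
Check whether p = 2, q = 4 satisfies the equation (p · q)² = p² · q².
Substituting p = 2, q = 4:

LHS = (2 · 4)² = 64
RHS = 2² · 4² = 64

LHS = RHS, so the equation holds at this point.

Answer: Holds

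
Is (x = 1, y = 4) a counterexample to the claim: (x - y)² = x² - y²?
Yes

Substituting x = 1, y = 4:
LHS = (1 - 4)² = 9
RHS = 1² - 4² = -15

Since LHS ≠ RHS, this pair disproves the claim.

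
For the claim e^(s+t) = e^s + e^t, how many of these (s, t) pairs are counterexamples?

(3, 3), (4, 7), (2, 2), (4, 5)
4

Testing each pair:
(3, 3): LHS = e^6 ≈ 403.4, RHS = 2·e^3 ≈ 40.17 → counterexample
(4, 7): LHS = e^11 ≈ 59874.1, RHS = e^4 + e^7 ≈ 1151 → counterexample
(2, 2): LHS = e^4 ≈ 54.6, RHS = 2·e^2 ≈ 14.78 → counterexample
(4, 5): LHS = e^9 ≈ 8103, RHS = e^4 + e^5 ≈ 203 → counterexample

That makes 4 counterexamples.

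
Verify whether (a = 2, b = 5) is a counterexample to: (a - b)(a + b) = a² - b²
No

Substituting a = 2, b = 5:
LHS = (2 - 5)(2 + 5) = -21
RHS = 2² - 5² = -21

The sides agree, so this pair does not disprove the claim.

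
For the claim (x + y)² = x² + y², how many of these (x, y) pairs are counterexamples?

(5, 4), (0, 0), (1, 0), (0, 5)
Testing each pair:
(5, 4): LHS = 81, RHS = 41 → counterexample
(0, 0): LHS = 0, RHS = 0 → satisfies claim
(1, 0): LHS = 1, RHS = 1 → satisfies claim
(0, 5): LHS = 25, RHS = 25 → satisfies claim

That makes 1 counterexample.

Answer: 1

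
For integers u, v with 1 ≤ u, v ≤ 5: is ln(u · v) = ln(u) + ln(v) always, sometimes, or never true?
Always true

The identity holds for every pair in the range. For instance at (u, v) = (4, 1): both sides equal ln(4) ≈ 1.386.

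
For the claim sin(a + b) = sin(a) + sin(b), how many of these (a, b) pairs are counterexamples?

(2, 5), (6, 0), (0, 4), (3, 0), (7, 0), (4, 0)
Testing each pair:
(2, 5): LHS = sin(7) ≈ 0.657, RHS = sin(5) + sin(2) ≈ -0.04963 → counterexample
(6, 0): LHS = sin(6) ≈ -0.2794, RHS = sin(6) ≈ -0.2794 → satisfies claim
(0, 4): LHS = sin(4) ≈ -0.7568, RHS = sin(4) ≈ -0.7568 → satisfies claim
(3, 0): LHS = sin(3) ≈ 0.1411, RHS = sin(3) ≈ 0.1411 → satisfies claim
(7, 0): LHS = sin(7) ≈ 0.657, RHS = sin(7) ≈ 0.657 → satisfies claim
(4, 0): LHS = sin(4) ≈ -0.7568, RHS = sin(4) ≈ -0.7568 → satisfies claim

That makes 1 counterexample.

Answer: 1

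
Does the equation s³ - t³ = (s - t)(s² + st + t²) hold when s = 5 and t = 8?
Substituting s = 5, t = 8:

LHS = 5³ - 8³ = -387
RHS = (5 - 8)(5² + 5·8 + 8²) = -387

LHS = RHS, so the equation holds at this point.

Answer: Holds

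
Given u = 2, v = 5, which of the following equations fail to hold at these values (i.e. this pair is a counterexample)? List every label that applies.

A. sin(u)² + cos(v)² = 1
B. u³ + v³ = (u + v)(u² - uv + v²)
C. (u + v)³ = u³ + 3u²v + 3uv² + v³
A

Evaluating each claim at the given values:
A. LHS = cos(5)² + sin(2)² ≈ 0.9073, RHS = 1 → fails here (LHS ≠ RHS)
B. LHS = 133, RHS = 133 → holds here (LHS = RHS)
C. LHS = 343, RHS = 343 → holds here (LHS = RHS)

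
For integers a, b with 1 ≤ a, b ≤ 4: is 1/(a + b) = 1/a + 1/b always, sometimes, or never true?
Never true

The claim fails for every pair in the range. For instance at (a, b) = (2, 4): LHS = 1/6, RHS = 3/4.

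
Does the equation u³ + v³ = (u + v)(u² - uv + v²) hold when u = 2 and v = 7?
Holds

Substituting u = 2, v = 7:

LHS = 2³ + 7³ = 351
RHS = (2 + 7)(2² - 2·7 + 7²) = 351

LHS = RHS, so the equation holds at this point.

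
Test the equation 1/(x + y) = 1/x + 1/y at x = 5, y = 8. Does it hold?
Fails

Substituting x = 5, y = 8:

LHS = 1/(5 + 8) = 1/13
RHS = 1/5 + 1/8 = 13/40

LHS ≠ RHS, so the equation does not hold at this point.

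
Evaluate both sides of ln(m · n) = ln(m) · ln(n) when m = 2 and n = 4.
LHS = ln(2 · 4) = ln(8) ≈ 2.079
RHS = ln(2) · ln(4) ≈ 0.9609

LHS ≠ RHS (they differ by about 1.119), so the equation does not hold here.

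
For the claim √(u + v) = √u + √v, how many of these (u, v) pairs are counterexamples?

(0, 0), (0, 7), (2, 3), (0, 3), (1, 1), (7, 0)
2

Testing each pair:
(0, 0): LHS = 0, RHS = 0 → satisfies claim
(0, 7): LHS = √(7) ≈ 2.646, RHS = √(7) ≈ 2.646 → satisfies claim
(2, 3): LHS = √(5) ≈ 2.236, RHS = √(2) + √(3) ≈ 3.146 → counterexample
(0, 3): LHS = √(3) ≈ 1.732, RHS = √(3) ≈ 1.732 → satisfies claim
(1, 1): LHS = √(2) ≈ 1.414, RHS = 2 → counterexample
(7, 0): LHS = √(7) ≈ 2.646, RHS = √(7) ≈ 2.646 → satisfies claim

That makes 2 counterexamples.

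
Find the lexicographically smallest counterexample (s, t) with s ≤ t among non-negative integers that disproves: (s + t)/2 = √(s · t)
Substituting (0, 1) into the claim:
LHS = (0 + 1)/2 = 1/2
RHS = √(0 · 1) = 0

Since LHS ≠ RHS, this pair disproves the claim, and no lexicographically smaller pair (s ≤ t, non-negative integers) does.

For instance (2, 3) is also a counterexample (LHS = 5/2, RHS = √(6) ≈ 2.449), but it's lexicographically larger.

Answer: (s, t) = (0, 1)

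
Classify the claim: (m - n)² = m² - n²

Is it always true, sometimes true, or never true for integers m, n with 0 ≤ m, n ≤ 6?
Sometimes true

It holds at (m, n) = (5, 5) (both sides equal 0), but fails at (m, n) = (0, 2) (LHS = 4, RHS = -4).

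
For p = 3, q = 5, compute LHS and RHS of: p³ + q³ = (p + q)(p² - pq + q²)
LHS = 3³ + 5³ = 152
RHS = (3 + 5)(3² - 3·5 + 5²) = 152

LHS = RHS: the two sides agree.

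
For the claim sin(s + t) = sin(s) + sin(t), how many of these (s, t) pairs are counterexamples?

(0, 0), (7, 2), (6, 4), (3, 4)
3

Testing each pair:
(0, 0): LHS = 0, RHS = 0 → satisfies claim
(7, 2): LHS = sin(9) ≈ 0.4121, RHS = sin(7) + sin(2) ≈ 1.566 → counterexample
(6, 4): LHS = sin(10) ≈ -0.544, RHS = sin(4) + sin(6) ≈ -1.036 → counterexample
(3, 4): LHS = sin(7) ≈ 0.657, RHS = sin(4) + sin(3) ≈ -0.6157 → counterexample

That makes 3 counterexamples.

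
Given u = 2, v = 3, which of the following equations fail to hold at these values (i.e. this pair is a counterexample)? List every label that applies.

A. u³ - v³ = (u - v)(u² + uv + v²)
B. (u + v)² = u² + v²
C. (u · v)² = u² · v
Evaluating each claim at the given values:
A. LHS = -19, RHS = -19 → holds here (LHS = RHS)
B. LHS = 25, RHS = 13 → fails here (LHS ≠ RHS)
C. LHS = 36, RHS = 12 → fails here (LHS ≠ RHS)

Answer: B, C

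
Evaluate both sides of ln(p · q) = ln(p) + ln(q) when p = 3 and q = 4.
LHS = ln(3 · 4) = ln(12) ≈ 2.485
RHS = ln(3) + ln(4) ≈ 2.485

LHS = RHS: the two sides agree.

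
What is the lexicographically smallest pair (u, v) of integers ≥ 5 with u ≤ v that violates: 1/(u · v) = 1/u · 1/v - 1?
(u, v) = (5, 5)

Substituting (5, 5) into the claim:
LHS = 1/(5 · 5) = 1/25
RHS = 1/5 · 1/5 - 1 = -24/25

Since LHS ≠ RHS, this pair disproves the claim, and no lexicographically smaller pair (u ≤ v, integers ≥ 5) does.

For instance (11, 12) is also a counterexample (LHS = 1/132, RHS = -131/132), but it's lexicographically larger.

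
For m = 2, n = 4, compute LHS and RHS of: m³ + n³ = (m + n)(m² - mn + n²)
LHS = 2³ + 4³ = 72
RHS = (2 + 4)(2² - 2·4 + 4²) = 72

LHS = RHS: the two sides agree.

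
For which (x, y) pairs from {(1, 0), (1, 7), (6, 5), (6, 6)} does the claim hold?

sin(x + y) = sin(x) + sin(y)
(1, 0)

Testing each pair:
(1, 0): LHS = sin(1) ≈ 0.8415, RHS = sin(1) ≈ 0.8415 → holds
(1, 7): LHS = sin(8) ≈ 0.9894, RHS = sin(7) + sin(1) ≈ 1.498 → fails
(6, 5): LHS = sin(11) ≈ -1, RHS = sin(5) + sin(6) ≈ -1.238 → fails
(6, 6): LHS = sin(12) ≈ -0.5366, RHS = 2·sin(6) ≈ -0.5588 → fails

1 of 4 pairs satisfies the claim.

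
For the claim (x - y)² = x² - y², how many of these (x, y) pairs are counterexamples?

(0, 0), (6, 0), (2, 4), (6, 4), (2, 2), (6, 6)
2

Testing each pair:
(0, 0): LHS = 0, RHS = 0 → satisfies claim
(6, 0): LHS = 36, RHS = 36 → satisfies claim
(2, 4): LHS = 4, RHS = -12 → counterexample
(6, 4): LHS = 4, RHS = 20 → counterexample
(2, 2): LHS = 0, RHS = 0 → satisfies claim
(6, 6): LHS = 0, RHS = 0 → satisfies claim

That makes 2 counterexamples.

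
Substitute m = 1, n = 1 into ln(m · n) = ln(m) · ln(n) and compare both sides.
LHS = ln(1 · 1) = 0
RHS = ln(1) · ln(1) = 0

LHS = RHS: the two sides agree.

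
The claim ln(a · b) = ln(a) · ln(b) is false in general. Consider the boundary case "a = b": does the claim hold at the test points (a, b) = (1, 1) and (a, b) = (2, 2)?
At (1, 1): LHS = 0, RHS = 0 → equal
At (2, 2): LHS = ln(4) ≈ 1.386 ≠ RHS = ln(2)² ≈ 0.4805

Answer: Only at (1, 1)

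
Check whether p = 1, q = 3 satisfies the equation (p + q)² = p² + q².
Fails

Substituting p = 1, q = 3:

LHS = (1 + 3)² = 16
RHS = 1² + 3² = 10

LHS ≠ RHS, so the equation does not hold at this point.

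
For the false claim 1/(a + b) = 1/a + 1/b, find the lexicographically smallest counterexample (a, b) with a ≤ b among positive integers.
Substituting (1, 1) into the claim:
LHS = 1/(1 + 1) = 1/2
RHS = 1/1 + 1/1 = 2

Since LHS ≠ RHS, this pair disproves the claim, and no lexicographically smaller pair (a ≤ b, positive integers) does.

For instance (7, 7) is also a counterexample (LHS = 1/14, RHS = 2/7), but it's lexicographically larger.

Answer: (a, b) = (1, 1)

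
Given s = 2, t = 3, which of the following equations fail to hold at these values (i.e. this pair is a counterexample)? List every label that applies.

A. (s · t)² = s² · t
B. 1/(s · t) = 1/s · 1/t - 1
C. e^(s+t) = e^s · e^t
A, B

Evaluating each claim at the given values:
A. LHS = 36, RHS = 12 → fails here (LHS ≠ RHS)
B. LHS = 1/6, RHS = -5/6 → fails here (LHS ≠ RHS)
C. LHS = e^5 ≈ 148.4, RHS = e^5 ≈ 148.4 → holds here (LHS = RHS)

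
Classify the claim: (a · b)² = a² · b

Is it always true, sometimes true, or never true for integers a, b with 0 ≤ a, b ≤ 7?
It holds at (a, b) = (1, 0) (both sides equal 0), but fails at (a, b) = (3, 5) (LHS = 225, RHS = 45).

Answer: Sometimes true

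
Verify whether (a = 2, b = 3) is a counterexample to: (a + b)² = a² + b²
Yes

Substituting a = 2, b = 3:
LHS = (2 + 3)² = 25
RHS = 2² + 3² = 13

Since LHS ≠ RHS, this pair disproves the claim.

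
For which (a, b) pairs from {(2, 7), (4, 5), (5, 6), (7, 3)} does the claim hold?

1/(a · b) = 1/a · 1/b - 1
None

Testing each pair:
(2, 7): LHS = 1/14, RHS = -13/14 → fails
(4, 5): LHS = 1/20, RHS = -19/20 → fails
(5, 6): LHS = 1/30, RHS = -29/30 → fails
(7, 3): LHS = 1/21, RHS = -20/21 → fails

No pair satisfies the claim.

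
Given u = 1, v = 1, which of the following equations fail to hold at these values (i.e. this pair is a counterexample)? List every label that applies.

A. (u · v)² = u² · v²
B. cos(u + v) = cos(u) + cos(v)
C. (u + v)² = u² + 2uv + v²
B

Evaluating each claim at the given values:
A. LHS = 1, RHS = 1 → holds here (LHS = RHS)
B. LHS = cos(2) ≈ -0.4161, RHS = 2·cos(1) ≈ 1.081 → fails here (LHS ≠ RHS)
C. LHS = 4, RHS = 4 → holds here (LHS = RHS)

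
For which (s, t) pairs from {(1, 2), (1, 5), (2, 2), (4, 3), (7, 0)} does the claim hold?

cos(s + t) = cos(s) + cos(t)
Testing each pair:
(1, 2): LHS = cos(3) ≈ -0.99, RHS = cos(2) + cos(1) ≈ 0.1242 → fails
(1, 5): LHS = cos(6) ≈ 0.9602, RHS = cos(5) + cos(1) ≈ 0.824 → fails
(2, 2): LHS = cos(4) ≈ -0.6536, RHS = 2·cos(2) ≈ -0.8323 → fails
(4, 3): LHS = cos(7) ≈ 0.7539, RHS = cos(3) + cos(4) ≈ -1.644 → fails
(7, 0): LHS = cos(7) ≈ 0.7539, RHS = cos(7) + 1 ≈ 1.754 → fails

No pair satisfies the claim.

Answer: None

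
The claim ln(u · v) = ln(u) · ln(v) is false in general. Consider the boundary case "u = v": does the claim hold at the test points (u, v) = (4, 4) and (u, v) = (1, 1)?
At (4, 4): LHS = ln(16) ≈ 2.773 ≠ RHS = ln(4)² ≈ 1.922
At (1, 1): LHS = 0, RHS = 0 → equal

Answer: Only at (1, 1)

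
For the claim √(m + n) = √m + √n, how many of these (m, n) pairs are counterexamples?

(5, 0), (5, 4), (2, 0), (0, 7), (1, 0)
Testing each pair:
(5, 0): LHS = √(5) ≈ 2.236, RHS = √(5) ≈ 2.236 → satisfies claim
(5, 4): LHS = 3, RHS = 2 + √(5) ≈ 4.236 → counterexample
(2, 0): LHS = √(2) ≈ 1.414, RHS = √(2) ≈ 1.414 → satisfies claim
(0, 7): LHS = √(7) ≈ 2.646, RHS = √(7) ≈ 2.646 → satisfies claim
(1, 0): LHS = 1, RHS = 1 → satisfies claim

That makes 1 counterexample.

Answer: 1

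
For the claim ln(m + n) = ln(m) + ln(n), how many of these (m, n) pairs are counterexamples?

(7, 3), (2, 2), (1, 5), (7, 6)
Testing each pair:
(7, 3): LHS = ln(10) ≈ 2.303, RHS = ln(3) + ln(7) ≈ 3.045 → counterexample
(2, 2): LHS = ln(4) ≈ 1.386, RHS = 2·ln(2) ≈ 1.386 → satisfies claim
(1, 5): LHS = ln(6) ≈ 1.792, RHS = ln(5) ≈ 1.609 → counterexample
(7, 6): LHS = ln(13) ≈ 2.565, RHS = ln(6) + ln(7) ≈ 3.738 → counterexample

That makes 3 counterexamples.

Answer: 3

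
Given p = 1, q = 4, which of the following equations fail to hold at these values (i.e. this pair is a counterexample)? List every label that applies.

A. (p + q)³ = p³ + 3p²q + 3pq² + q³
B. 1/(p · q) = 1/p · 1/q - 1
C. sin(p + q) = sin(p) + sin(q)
Evaluating each claim at the given values:
A. LHS = 125, RHS = 125 → holds here (LHS = RHS)
B. LHS = 1/4, RHS = -3/4 → fails here (LHS ≠ RHS)
C. LHS = sin(5) ≈ -0.9589, RHS = sin(4) + sin(1) ≈ 0.08467 → fails here (LHS ≠ RHS)

Answer: B, C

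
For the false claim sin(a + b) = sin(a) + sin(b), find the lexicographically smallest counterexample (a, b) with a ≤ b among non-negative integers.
At (0, 6): both sides equal sin(6) ≈ -0.2794, so it holds there.

Substituting (1, 1) into the claim:
LHS = sin(1 + 1) = sin(2) ≈ 0.9093
RHS = sin(1) + sin(1) = 2·sin(1) ≈ 1.683

Since LHS ≠ RHS, this pair disproves the claim, and no lexicographically smaller pair (a ≤ b, non-negative integers) does.

For instance (7, 7) is also a counterexample (LHS = sin(14) ≈ 0.9906, RHS = 2·sin(7) ≈ 1.314), but it's lexicographically larger.

Answer: (a, b) = (1, 1)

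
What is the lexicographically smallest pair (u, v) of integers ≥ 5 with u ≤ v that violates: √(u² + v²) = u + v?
(u, v) = (5, 5)

Substituting (5, 5) into the claim:
LHS = √(5² + 5²) = 5·√(2) ≈ 7.071
RHS = 5 + 5 = 10

Since LHS ≠ RHS, this pair disproves the claim, and no lexicographically smaller pair (u ≤ v, integers ≥ 5) does.

For instance (11, 11) is also a counterexample (LHS = 11·√(2) ≈ 15.56, RHS = 22), but it's lexicographically larger.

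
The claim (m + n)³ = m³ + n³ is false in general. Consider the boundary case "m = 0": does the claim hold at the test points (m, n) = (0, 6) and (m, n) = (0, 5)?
At (0, 6): LHS = 216, RHS = 216 → equal
At (0, 5): LHS = 125, RHS = 125 → equal

So the claim does hold at both of these boundary points, even though it is not an identity.

Answer: Yes, holds at both test points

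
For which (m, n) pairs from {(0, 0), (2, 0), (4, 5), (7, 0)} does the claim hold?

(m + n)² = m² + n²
(0, 0), (2, 0), (7, 0)

Testing each pair:
(0, 0): LHS = 0, RHS = 0 → holds
(2, 0): LHS = 4, RHS = 4 → holds
(4, 5): LHS = 81, RHS = 41 → fails
(7, 0): LHS = 49, RHS = 49 → holds

3 of 4 pairs satisfy the claim.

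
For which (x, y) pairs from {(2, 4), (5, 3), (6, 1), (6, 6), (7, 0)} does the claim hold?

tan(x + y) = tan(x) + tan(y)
(7, 0)

Testing each pair:
(2, 4): LHS = tan(6) ≈ -0.291, RHS = tan(2) + tan(4) ≈ -1.027 → fails
(5, 3): LHS = tan(8) ≈ -6.8, RHS = tan(5) + tan(3) ≈ -3.523 → fails
(6, 1): LHS = tan(7) ≈ 0.8714, RHS = tan(6) + tan(1) ≈ 1.266 → fails
(6, 6): LHS = tan(12) ≈ -0.6359, RHS = 2·tan(6) ≈ -0.582 → fails
(7, 0): LHS = tan(7) ≈ 0.8714, RHS = tan(7) ≈ 0.8714 → holds

1 of 5 pairs satisfies the claim.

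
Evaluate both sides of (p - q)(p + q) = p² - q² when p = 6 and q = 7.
LHS = (6 - 7)(6 + 7) = -13
RHS = 6² - 7² = -13

LHS = RHS: the two sides agree.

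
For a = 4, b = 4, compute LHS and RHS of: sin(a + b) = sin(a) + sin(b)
LHS = sin(4 + 4) = sin(8) ≈ 0.9894
RHS = sin(4) + sin(4) = 2·sin(4) ≈ -1.514

LHS ≠ RHS (they differ by about 2.503), so the equation does not hold here.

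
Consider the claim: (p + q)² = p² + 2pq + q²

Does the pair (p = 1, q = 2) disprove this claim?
No

Substituting p = 1, q = 2:
LHS = (1 + 2)² = 9
RHS = 1² + 2·1·2 + 2² = 9

The sides agree, so this pair does not disprove the claim.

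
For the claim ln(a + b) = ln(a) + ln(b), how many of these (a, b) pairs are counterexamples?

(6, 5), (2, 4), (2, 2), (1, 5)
3

Testing each pair:
(6, 5): LHS = ln(11) ≈ 2.398, RHS = ln(5) + ln(6) ≈ 3.401 → counterexample
(2, 4): LHS = ln(6) ≈ 1.792, RHS = ln(2) + ln(4) ≈ 2.079 → counterexample
(2, 2): LHS = ln(4) ≈ 1.386, RHS = 2·ln(2) ≈ 1.386 → satisfies claim
(1, 5): LHS = ln(6) ≈ 1.792, RHS = ln(5) ≈ 1.609 → counterexample

That makes 3 counterexamples.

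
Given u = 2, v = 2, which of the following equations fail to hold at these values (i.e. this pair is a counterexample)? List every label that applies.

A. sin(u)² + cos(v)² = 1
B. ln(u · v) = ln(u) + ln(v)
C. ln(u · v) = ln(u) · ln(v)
C

Evaluating each claim at the given values:
A. LHS = cos(2)² + sin(2)² = 1, RHS = 1 → holds here (LHS = RHS)
B. LHS = ln(4) ≈ 1.386, RHS = 2·ln(2) ≈ 1.386 → holds here (LHS = RHS)
C. LHS = ln(4) ≈ 1.386, RHS = ln(2)² ≈ 0.4805 → fails here (LHS ≠ RHS)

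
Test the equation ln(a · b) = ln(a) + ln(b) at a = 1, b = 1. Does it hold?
Substituting a = 1, b = 1:

LHS = ln(1 · 1) = 0
RHS = ln(1) + ln(1) = 0

LHS = RHS, so the equation holds at this point.

Answer: Holds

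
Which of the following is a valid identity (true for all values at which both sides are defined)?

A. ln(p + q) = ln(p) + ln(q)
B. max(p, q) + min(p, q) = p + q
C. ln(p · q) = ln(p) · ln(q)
A: fails at (2, 5) — LHS = ln(7) ≈ 1.946, RHS = ln(2) + ln(5) ≈ 2.303.
B: holds — e.g. at (3, 7), both sides equal 10.
C: fails at (4, 5) — LHS = ln(20) ≈ 2.996, RHS = ln(4)·ln(5) ≈ 2.231.

Answer: B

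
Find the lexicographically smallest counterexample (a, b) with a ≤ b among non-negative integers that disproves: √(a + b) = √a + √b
At (0, 0): both sides equal 0, so it holds there.
At (0, 7): both sides equal √(7) ≈ 2.646, so it holds there.

Substituting (1, 1) into the claim:
LHS = √(1 + 1) = √(2) ≈ 1.414
RHS = √1 + √1 = 2

Since LHS ≠ RHS, this pair disproves the claim, and no lexicographically smaller pair (a ≤ b, non-negative integers) does.

For instance (2, 5) is also a counterexample (LHS = √(7) ≈ 2.646, RHS = √(2) + √(5) ≈ 3.65), but it's lexicographically larger.

Answer: (a, b) = (1, 1)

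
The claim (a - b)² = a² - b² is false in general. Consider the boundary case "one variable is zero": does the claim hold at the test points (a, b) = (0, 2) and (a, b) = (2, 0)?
At (0, 2): LHS = 4 ≠ RHS = -4
At (2, 0): LHS = 4, RHS = 4 → equal

Answer: Only at (2, 0)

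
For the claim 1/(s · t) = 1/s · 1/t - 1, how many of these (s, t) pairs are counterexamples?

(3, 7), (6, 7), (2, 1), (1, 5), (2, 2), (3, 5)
Testing each pair:
(3, 7): LHS = 1/21, RHS = -20/21 → counterexample
(6, 7): LHS = 1/42, RHS = -41/42 → counterexample
(2, 1): LHS = 1/2, RHS = -1/2 → counterexample
(1, 5): LHS = 1/5, RHS = -4/5 → counterexample
(2, 2): LHS = 1/4, RHS = -3/4 → counterexample
(3, 5): LHS = 1/15, RHS = -14/15 → counterexample

That makes 6 counterexamples.

Answer: 6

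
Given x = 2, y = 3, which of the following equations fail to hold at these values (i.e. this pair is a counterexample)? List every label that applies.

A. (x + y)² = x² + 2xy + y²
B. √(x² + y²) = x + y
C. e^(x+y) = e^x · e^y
B

Evaluating each claim at the given values:
A. LHS = 25, RHS = 25 → holds here (LHS = RHS)
B. LHS = √(13) ≈ 3.606, RHS = 5 → fails here (LHS ≠ RHS)
C. LHS = e^5 ≈ 148.4, RHS = e^5 ≈ 148.4 → holds here (LHS = RHS)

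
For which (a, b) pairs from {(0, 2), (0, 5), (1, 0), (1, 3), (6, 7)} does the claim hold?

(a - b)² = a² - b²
Testing each pair:
(0, 2): LHS = 4, RHS = -4 → fails
(0, 5): LHS = 25, RHS = -25 → fails
(1, 0): LHS = 1, RHS = 1 → holds
(1, 3): LHS = 4, RHS = -8 → fails
(6, 7): LHS = 1, RHS = -13 → fails

1 of 5 pairs satisfies the claim.

Answer: (1, 0)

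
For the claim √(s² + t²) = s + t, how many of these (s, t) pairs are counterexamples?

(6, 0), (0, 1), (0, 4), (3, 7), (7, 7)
2

Testing each pair:
(6, 0): LHS = 6, RHS = 6 → satisfies claim
(0, 1): LHS = 1, RHS = 1 → satisfies claim
(0, 4): LHS = 4, RHS = 4 → satisfies claim
(3, 7): LHS = √(58) ≈ 7.616, RHS = 10 → counterexample
(7, 7): LHS = 7·√(2) ≈ 9.899, RHS = 14 → counterexample

That makes 2 counterexamples.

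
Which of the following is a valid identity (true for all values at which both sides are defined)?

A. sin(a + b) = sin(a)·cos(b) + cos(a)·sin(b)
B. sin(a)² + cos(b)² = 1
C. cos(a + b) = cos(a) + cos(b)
A: holds — e.g. at (4, 6), both sides equal sin(10) ≈ -0.544.
B: fails at (3, 7) — LHS = sin(3)² + cos(7)² ≈ 0.5883, RHS = 1.
C: fails at (3, 5) — LHS = cos(8) ≈ -0.1455, RHS = cos(3) + cos(5) ≈ -0.7063.

Answer: A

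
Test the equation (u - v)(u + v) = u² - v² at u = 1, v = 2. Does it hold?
Substituting u = 1, v = 2:

LHS = (1 - 2)(1 + 2) = -3
RHS = 1² - 2² = -3

LHS = RHS, so the equation holds at this point.

Answer: Holds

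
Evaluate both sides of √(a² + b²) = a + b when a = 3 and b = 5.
LHS = √(3² + 5²) = √(34) ≈ 5.831
RHS = 3 + 5 = 8

LHS ≠ RHS (they differ by about 2.169), so the equation does not hold here.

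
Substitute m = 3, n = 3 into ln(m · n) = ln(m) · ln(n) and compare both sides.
LHS = ln(3 · 3) = ln(9) ≈ 2.197
RHS = ln(3) · ln(3) = ln(3)² ≈ 1.207

LHS ≠ RHS (they differ by about 0.9903), so the equation does not hold here.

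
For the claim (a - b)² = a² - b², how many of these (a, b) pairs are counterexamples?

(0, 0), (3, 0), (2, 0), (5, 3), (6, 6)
Testing each pair:
(0, 0): LHS = 0, RHS = 0 → satisfies claim
(3, 0): LHS = 9, RHS = 9 → satisfies claim
(2, 0): LHS = 4, RHS = 4 → satisfies claim
(5, 3): LHS = 4, RHS = 16 → counterexample
(6, 6): LHS = 0, RHS = 0 → satisfies claim

That makes 1 counterexample.

Answer: 1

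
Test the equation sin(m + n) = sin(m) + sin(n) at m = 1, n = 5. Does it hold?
Fails

Substituting m = 1, n = 5:

LHS = sin(1 + 5) = sin(6) ≈ -0.2794
RHS = sin(1) + sin(5) ≈ -0.1175

LHS ≠ RHS, so the equation does not hold at this point.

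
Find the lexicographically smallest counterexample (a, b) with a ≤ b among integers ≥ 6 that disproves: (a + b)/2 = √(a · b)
(a, b) = (6, 7)

At (6, 6): both sides equal 6, so it holds there.

Substituting (6, 7) into the claim:
LHS = (6 + 7)/2 = 13/2
RHS = √(6 · 7) = √(42) ≈ 6.481

Since LHS ≠ RHS, this pair disproves the claim, and no lexicographically smaller pair (a ≤ b, integers ≥ 6) does.

For instance (8, 11) is also a counterexample (LHS = 19/2, RHS = 2·√(22) ≈ 9.381), but it's lexicographically larger.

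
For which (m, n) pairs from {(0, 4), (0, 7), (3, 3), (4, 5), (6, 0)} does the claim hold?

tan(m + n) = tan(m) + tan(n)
(0, 4), (0, 7), (6, 0)

Testing each pair:
(0, 4): LHS = tan(4) ≈ 1.158, RHS = tan(4) ≈ 1.158 → holds
(0, 7): LHS = tan(7) ≈ 0.8714, RHS = tan(7) ≈ 0.8714 → holds
(3, 3): LHS = tan(6) ≈ -0.291, RHS = 2·tan(3) ≈ -0.2851 → fails
(4, 5): LHS = tan(9) ≈ -0.4523, RHS = tan(5) + tan(4) ≈ -2.223 → fails
(6, 0): LHS = tan(6) ≈ -0.291, RHS = tan(6) ≈ -0.291 → holds

3 of 5 pairs satisfy the claim.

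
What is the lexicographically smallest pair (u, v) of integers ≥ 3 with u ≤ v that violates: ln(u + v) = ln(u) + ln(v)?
Substituting (3, 3) into the claim:
LHS = ln(3 + 3) = ln(6) ≈ 1.792
RHS = ln(3) + ln(3) = 2·ln(3) ≈ 2.197

Since LHS ≠ RHS, this pair disproves the claim, and no lexicographically smaller pair (u ≤ v, integers ≥ 3) does.

For instance (7, 10) is also a counterexample (LHS = ln(17) ≈ 2.833, RHS = ln(7) + ln(10) ≈ 4.248), but it's lexicographically larger.

Answer: (u, v) = (3, 3)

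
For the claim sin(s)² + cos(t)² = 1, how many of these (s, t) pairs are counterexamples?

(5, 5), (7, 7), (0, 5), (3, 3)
1

Testing each pair:
(5, 5): LHS = cos(5)² + sin(5)² = 1, RHS = 1 → satisfies claim
(7, 7): LHS = sin(7)² + cos(7)² = 1, RHS = 1 → satisfies claim
(0, 5): LHS = cos(5)² ≈ 0.08046, RHS = 1 → counterexample
(3, 3): LHS = sin(3)² + cos(3)² = 1, RHS = 1 → satisfies claim

That makes 1 counterexample.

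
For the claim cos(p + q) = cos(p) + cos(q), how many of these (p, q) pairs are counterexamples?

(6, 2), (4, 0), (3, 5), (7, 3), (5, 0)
5

Testing each pair:
(6, 2): LHS = cos(8) ≈ -0.1455, RHS = cos(2) + cos(6) ≈ 0.544 → counterexample
(4, 0): LHS = cos(4) ≈ -0.6536, RHS = cos(4) + 1 ≈ 0.3464 → counterexample
(3, 5): LHS = cos(8) ≈ -0.1455, RHS = cos(3) + cos(5) ≈ -0.7063 → counterexample
(7, 3): LHS = cos(10) ≈ -0.8391, RHS = cos(3) + cos(7) ≈ -0.2361 → counterexample
(5, 0): LHS = cos(5) ≈ 0.2837, RHS = cos(5) + 1 ≈ 1.284 → counterexample

That makes 5 counterexamples.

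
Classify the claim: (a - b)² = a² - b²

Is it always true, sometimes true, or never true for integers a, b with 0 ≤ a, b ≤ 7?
Sometimes true

It holds at (a, b) = (2, 2) (both sides equal 0), but fails at (a, b) = (3, 6) (LHS = 9, RHS = -27).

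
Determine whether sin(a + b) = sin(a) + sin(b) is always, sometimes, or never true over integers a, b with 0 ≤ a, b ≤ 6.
It holds at (a, b) = (1, 0) (both sides equal sin(1) ≈ 0.8415), but fails at (a, b) = (1, 5) (LHS = sin(6) ≈ -0.2794, RHS = sin(5) + sin(1) ≈ -0.1175).

Answer: Sometimes true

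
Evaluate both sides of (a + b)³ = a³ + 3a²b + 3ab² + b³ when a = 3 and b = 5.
LHS = (3 + 5)³ = 512
RHS = 3³ + 3·3²·5 + 3·3·5² + 5³ = 512

LHS = RHS: the two sides agree.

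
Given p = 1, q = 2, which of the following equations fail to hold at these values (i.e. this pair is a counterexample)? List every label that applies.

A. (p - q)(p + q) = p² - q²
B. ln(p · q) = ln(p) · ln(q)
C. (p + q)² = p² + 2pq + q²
B

Evaluating each claim at the given values:
A. LHS = -3, RHS = -3 → holds here (LHS = RHS)
B. LHS = ln(2) ≈ 0.6931, RHS = 0 → fails here (LHS ≠ RHS)
C. LHS = 9, RHS = 9 → holds here (LHS = RHS)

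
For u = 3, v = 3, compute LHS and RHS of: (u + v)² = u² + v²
LHS = (3 + 3)² = 36
RHS = 3² + 3² = 18

LHS ≠ RHS, so the equation does not hold here.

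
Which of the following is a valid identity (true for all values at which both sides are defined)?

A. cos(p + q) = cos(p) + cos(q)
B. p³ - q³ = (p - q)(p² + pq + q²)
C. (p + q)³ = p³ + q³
A: fails at (2, 7) — LHS = cos(9) ≈ -0.9111, RHS = cos(2) + cos(7) ≈ 0.3378.
B: holds — e.g. at (1, 4), both sides equal -63.
C: fails at (3, 4) — LHS = 343, RHS = 91.

Answer: B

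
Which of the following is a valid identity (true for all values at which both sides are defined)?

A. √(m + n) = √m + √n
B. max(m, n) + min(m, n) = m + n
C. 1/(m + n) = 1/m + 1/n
B

A: fails at (6, 7) — LHS = √(13) ≈ 3.606, RHS = √(6) + √(7) ≈ 5.095.
B: holds — e.g. at (5, 5), both sides equal 10.
C: fails at (4, 6) — LHS = 1/10, RHS = 5/12.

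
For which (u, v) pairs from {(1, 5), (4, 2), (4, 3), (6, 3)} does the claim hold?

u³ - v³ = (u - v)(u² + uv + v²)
Testing each pair:
(1, 5): LHS = -124, RHS = -124 → holds
(4, 2): LHS = 56, RHS = 56 → holds
(4, 3): LHS = 37, RHS = 37 → holds
(6, 3): LHS = 189, RHS = 189 → holds

Every pair satisfies the claim.

Answer: All pairs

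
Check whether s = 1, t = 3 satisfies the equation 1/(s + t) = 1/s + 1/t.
Substituting s = 1, t = 3:

LHS = 1/(1 + 3) = 1/4
RHS = 1/1 + 1/3 = 4/3

LHS ≠ RHS, so the equation does not hold at this point.

Answer: Fails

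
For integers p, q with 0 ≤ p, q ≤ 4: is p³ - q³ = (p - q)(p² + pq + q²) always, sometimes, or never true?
Always true

The identity holds for every pair in the range. For instance at (p, q) = (4, 2): both sides equal 56.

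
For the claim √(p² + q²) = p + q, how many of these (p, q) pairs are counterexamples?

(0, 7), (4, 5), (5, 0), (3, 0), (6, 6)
2

Testing each pair:
(0, 7): LHS = 7, RHS = 7 → satisfies claim
(4, 5): LHS = √(41) ≈ 6.403, RHS = 9 → counterexample
(5, 0): LHS = 5, RHS = 5 → satisfies claim
(3, 0): LHS = 3, RHS = 3 → satisfies claim
(6, 6): LHS = 6·√(2) ≈ 8.485, RHS = 12 → counterexample

That makes 2 counterexamples.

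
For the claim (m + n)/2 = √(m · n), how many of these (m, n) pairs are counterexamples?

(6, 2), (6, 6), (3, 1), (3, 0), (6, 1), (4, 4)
Testing each pair:
(6, 2): LHS = 4, RHS = 2·√(3) ≈ 3.464 → counterexample
(6, 6): LHS = 6, RHS = 6 → satisfies claim
(3, 1): LHS = 2, RHS = √(3) ≈ 1.732 → counterexample
(3, 0): LHS = 3/2, RHS = 0 → counterexample
(6, 1): LHS = 7/2, RHS = √(6) ≈ 2.449 → counterexample
(4, 4): LHS = 4, RHS = 4 → satisfies claim

That makes 4 counterexamples.

Answer: 4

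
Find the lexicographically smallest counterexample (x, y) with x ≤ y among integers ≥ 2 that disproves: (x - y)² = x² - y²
(x, y) = (2, 3)

At (2, 2): both sides equal 0, so it holds there.

Substituting (2, 3) into the claim:
LHS = (2 - 3)² = 1
RHS = 2² - 3² = -5

Since LHS ≠ RHS, this pair disproves the claim, and no lexicographically smaller pair (x ≤ y, integers ≥ 2) does.

For instance (3, 6) is also a counterexample (LHS = 9, RHS = -27), but it's lexicographically larger.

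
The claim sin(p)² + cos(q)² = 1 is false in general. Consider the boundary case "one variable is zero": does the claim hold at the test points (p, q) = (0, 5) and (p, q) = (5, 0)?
No, fails at both test points

At (0, 5): LHS = cos(5)² ≈ 0.08046 ≠ RHS = 1
At (5, 0): LHS = sin(5)² + 1 ≈ 1.92 ≠ RHS = 1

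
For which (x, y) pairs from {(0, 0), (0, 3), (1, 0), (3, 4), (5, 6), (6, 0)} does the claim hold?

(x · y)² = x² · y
Testing each pair:
(0, 0): LHS = 0, RHS = 0 → holds
(0, 3): LHS = 0, RHS = 0 → holds
(1, 0): LHS = 0, RHS = 0 → holds
(3, 4): LHS = 144, RHS = 36 → fails
(5, 6): LHS = 900, RHS = 150 → fails
(6, 0): LHS = 0, RHS = 0 → holds

4 of 6 pairs satisfy the claim.

Answer: (0, 0), (0, 3), (1, 0), (6, 0)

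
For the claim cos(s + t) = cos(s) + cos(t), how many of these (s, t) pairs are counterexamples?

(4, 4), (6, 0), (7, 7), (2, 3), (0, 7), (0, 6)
Testing each pair:
(4, 4): LHS = cos(8) ≈ -0.1455, RHS = 2·cos(4) ≈ -1.307 → counterexample
(6, 0): LHS = cos(6) ≈ 0.9602, RHS = cos(6) + 1 ≈ 1.96 → counterexample
(7, 7): LHS = cos(14) ≈ 0.1367, RHS = 2·cos(7) ≈ 1.508 → counterexample
(2, 3): LHS = cos(5) ≈ 0.2837, RHS = cos(3) + cos(2) ≈ -1.406 → counterexample
(0, 7): LHS = cos(7) ≈ 0.7539, RHS = cos(7) + 1 ≈ 1.754 → counterexample
(0, 6): LHS = cos(6) ≈ 0.9602, RHS = cos(6) + 1 ≈ 1.96 → counterexample

That makes 6 counterexamples.

Answer: 6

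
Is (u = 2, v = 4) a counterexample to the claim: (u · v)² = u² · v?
Substituting u = 2, v = 4:
LHS = (2 · 4)² = 64
RHS = 2² · 4 = 16

Since LHS ≠ RHS, this pair disproves the claim.

Answer: Yes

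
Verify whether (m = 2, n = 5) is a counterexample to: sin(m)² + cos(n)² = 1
Substituting m = 2, n = 5:
LHS = sin(2)² + cos(5)² ≈ 0.9073
RHS = 1

Since LHS ≠ RHS, this pair disproves the claim.

Answer: Yes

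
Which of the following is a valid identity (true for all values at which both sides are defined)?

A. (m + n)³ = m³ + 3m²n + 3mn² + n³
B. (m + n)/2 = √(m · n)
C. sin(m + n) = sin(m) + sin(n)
A

A: holds — e.g. at (5, 8), both sides equal 2197.
B: fails at (1, 3) — LHS = 2, RHS = √(3) ≈ 1.732.
C: fails at (2, 2) — LHS = sin(4) ≈ -0.7568, RHS = 2·sin(2) ≈ 1.819.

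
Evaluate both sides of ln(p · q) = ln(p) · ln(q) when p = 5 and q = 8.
LHS = ln(5 · 8) = ln(40) ≈ 3.689
RHS = ln(5) · ln(8) ≈ 3.347

LHS ≠ RHS (they differ by about 0.3421), so the equation does not hold here.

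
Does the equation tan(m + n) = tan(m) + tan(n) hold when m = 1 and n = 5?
Fails

Substituting m = 1, n = 5:

LHS = tan(1 + 5) = tan(6) ≈ -0.291
RHS = tan(1) + tan(5) ≈ -1.823

LHS ≠ RHS, so the equation does not hold at this point.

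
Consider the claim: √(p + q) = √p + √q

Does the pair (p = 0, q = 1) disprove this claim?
No

Substituting p = 0, q = 1:
LHS = √(0 + 1) = 1
RHS = √0 + √1 = 1

The sides agree, so this pair does not disprove the claim.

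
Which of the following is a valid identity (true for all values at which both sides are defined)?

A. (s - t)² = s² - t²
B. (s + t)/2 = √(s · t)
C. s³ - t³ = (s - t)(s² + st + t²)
A: fails at (4, 6) — LHS = 4, RHS = -20.
B: fails at (2, 3) — LHS = 5/2, RHS = √(6) ≈ 2.449.
C: holds — e.g. at (0, 1), both sides equal -1.

Answer: C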